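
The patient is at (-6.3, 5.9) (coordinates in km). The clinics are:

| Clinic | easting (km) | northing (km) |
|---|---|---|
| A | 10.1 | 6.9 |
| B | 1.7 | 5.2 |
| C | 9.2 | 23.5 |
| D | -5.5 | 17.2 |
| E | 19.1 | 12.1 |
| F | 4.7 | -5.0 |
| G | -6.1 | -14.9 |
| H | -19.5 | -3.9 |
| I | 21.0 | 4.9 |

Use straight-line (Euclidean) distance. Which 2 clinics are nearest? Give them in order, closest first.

B, D

Distances from (-6.3, 5.9):
A: 16.43 km
B: 8.03 km
C: 23.45 km
D: 11.33 km
E: 26.15 km
F: 15.49 km
G: 20.80 km
H: 16.44 km
I: 27.32 km
Sorted: B (8.03 km) < D (11.33 km) < F (15.49 km) < A (16.43 km) < …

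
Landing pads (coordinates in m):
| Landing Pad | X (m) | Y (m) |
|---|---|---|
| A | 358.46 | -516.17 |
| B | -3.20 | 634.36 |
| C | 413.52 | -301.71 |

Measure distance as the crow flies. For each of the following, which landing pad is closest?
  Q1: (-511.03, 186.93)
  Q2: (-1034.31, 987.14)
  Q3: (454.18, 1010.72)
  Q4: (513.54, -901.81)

Q1 at (-511.03, 186.93):
  A: √((869.49)² + (-703.10)²) = √(756012.8601 + 494349.6100) = 1118.20 m
  B: √((507.83)² + (447.43)²) = √(257891.3089 + 200193.6049) = 676.82 m
  C: √((924.55)² + (-488.64)²) = √(854792.7025 + 238769.0496) = 1045.74 m
  → nearest: B (676.82 m)
Q2 at (-1034.31, 987.14):
  A: √((1392.77)² + (-1503.31)²) = √(1939808.2729 + 2259940.9561) = 2049.33 m
  B: √((1031.11)² + (-352.78)²) = √(1063187.8321 + 124453.7284) = 1089.79 m
  C: √((1447.83)² + (-1288.85)²) = √(2096211.7089 + 1661134.3225) = 1938.39 m
  → nearest: B (1089.79 m)
Q3 at (454.18, 1010.72):
  A: √((-95.72)² + (-1526.89)²) = √(9162.3184 + 2331393.0721) = 1529.89 m
  B: √((-457.38)² + (-376.36)²) = √(209196.4644 + 141646.8496) = 592.32 m
  C: √((-40.66)² + (-1312.43)²) = √(1653.2356 + 1722472.5049) = 1313.06 m
  → nearest: B (592.32 m)
Q4 at (513.54, -901.81):
  A: √((-155.08)² + (385.64)²) = √(24049.8064 + 148718.2096) = 415.65 m
  B: √((-516.74)² + (1536.17)²) = √(267020.2276 + 2359818.2689) = 1620.75 m
  C: √((-100.02)² + (600.10)²) = √(10004.0004 + 360120.0100) = 608.38 m
  → nearest: A (415.65 m)

Q1→B; Q2→B; Q3→B; Q4→A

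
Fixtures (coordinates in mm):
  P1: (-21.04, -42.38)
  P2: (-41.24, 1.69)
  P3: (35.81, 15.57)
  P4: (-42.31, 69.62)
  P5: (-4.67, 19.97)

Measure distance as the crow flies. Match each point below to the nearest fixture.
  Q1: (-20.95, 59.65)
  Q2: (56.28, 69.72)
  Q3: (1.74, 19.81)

Q1 at (-20.95, 59.65):
  P1: √((-0.09)² + (-102.03)²) = √(0.0081 + 10410.1209) = 102.03 mm
  P2: √((-20.29)² + (-57.96)²) = √(411.6841 + 3359.3616) = 61.41 mm
  P3: √((56.76)² + (-44.08)²) = √(3221.6976 + 1943.0464) = 71.87 mm
  P4: √((-21.36)² + (9.97)²) = √(456.2496 + 99.4009) = 23.57 mm
  P5: √((16.28)² + (-39.68)²) = √(265.0384 + 1574.5024) = 42.89 mm
  → nearest: P4 (23.57 mm)
Q2 at (56.28, 69.72):
  P1: √((-77.32)² + (-112.10)²) = √(5978.3824 + 12566.4100) = 136.18 mm
  P2: √((-97.52)² + (-68.03)²) = √(9510.1504 + 4628.0809) = 118.90 mm
  P3: √((-20.47)² + (-54.15)²) = √(419.0209 + 2932.2225) = 57.89 mm
  P4: √((-98.59)² + (-0.10)²) = √(9719.9881 + 0.0100) = 98.59 mm
  P5: √((-60.95)² + (-49.75)²) = √(3714.9025 + 2475.0625) = 78.68 mm
  → nearest: P3 (57.89 mm)
Q3 at (1.74, 19.81):
  P1: √((-22.78)² + (-62.19)²) = √(518.9284 + 3867.5961) = 66.23 mm
  P2: √((-42.98)² + (-18.12)²) = √(1847.2804 + 328.3344) = 46.64 mm
  P3: √((34.07)² + (-4.24)²) = √(1160.7649 + 17.9776) = 34.33 mm
  P4: √((-44.05)² + (49.81)²) = √(1940.4025 + 2481.0361) = 66.49 mm
  P5: √((-6.41)² + (0.16)²) = √(41.0881 + 0.0256) = 6.41 mm
  → nearest: P5 (6.41 mm)

Q1→P4; Q2→P3; Q3→P5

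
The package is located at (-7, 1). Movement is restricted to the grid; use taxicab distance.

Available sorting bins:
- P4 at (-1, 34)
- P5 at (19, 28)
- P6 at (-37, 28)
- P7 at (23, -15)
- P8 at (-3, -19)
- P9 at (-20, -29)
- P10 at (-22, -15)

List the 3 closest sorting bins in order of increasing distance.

P8, P10, P4

Distances from (-7, 1):
P4: |6| + |33| = 6 + 33 = 39
P5: |26| + |27| = 26 + 27 = 53
P6: |-30| + |27| = 30 + 27 = 57
P7: |30| + |-16| = 30 + 16 = 46
P8: |4| + |-20| = 4 + 20 = 24
P9: |-13| + |-30| = 13 + 30 = 43
P10: |-15| + |-16| = 15 + 16 = 31
Sorted: P8 (24) < P10 (31) < P4 (39) < P9 (43) < P7 (46) < …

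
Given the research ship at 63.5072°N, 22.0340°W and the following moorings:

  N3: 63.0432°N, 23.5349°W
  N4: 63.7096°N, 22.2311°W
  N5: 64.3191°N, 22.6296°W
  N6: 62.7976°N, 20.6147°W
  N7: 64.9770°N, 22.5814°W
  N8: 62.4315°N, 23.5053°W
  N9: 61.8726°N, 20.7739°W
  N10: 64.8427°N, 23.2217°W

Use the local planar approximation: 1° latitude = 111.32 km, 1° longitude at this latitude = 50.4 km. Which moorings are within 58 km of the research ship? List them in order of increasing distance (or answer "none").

N4

Distances from 63.5072°N, 22.0340°W:
N3: √((-0.4640·111.32)² + (-1.5009·50.4)²) = √(2667.978690 + 5722.220490) = 91.5980 km
N4: √((0.2024·111.32)² + (-0.1971·50.4)²) = √(507.653531 + 98.681177) = 24.6239 km
N5: √((0.8119·111.32)² + (-0.5956·50.4)²) = √(8168.672379 + 901.094733) = 95.2353 km
N6: √((-0.7096·111.32)² + (1.4193·50.4)²) = √(6239.842230 + 5116.930031) = 106.5682 km
N7: √((1.4698·111.32)² + (-0.5474·50.4)²) = √(26770.894428 + 761.150714) = 165.9278 km
N8: √((-1.0757·111.32)² + (-1.4713·50.4)²) = √(14339.325807 + 5498.744528) = 140.8477 km
N9: √((-1.6346·111.32)² + (1.2601·50.4)²) = √(33110.777928 + 4033.398162) = 192.7282 km
N10: √((1.3355·111.32)² + (-1.1877·50.4)²) = √(22102.132597 + 3583.229178) = 160.2665 km
Threshold 58 km: N4 (24.6239 km) is within range.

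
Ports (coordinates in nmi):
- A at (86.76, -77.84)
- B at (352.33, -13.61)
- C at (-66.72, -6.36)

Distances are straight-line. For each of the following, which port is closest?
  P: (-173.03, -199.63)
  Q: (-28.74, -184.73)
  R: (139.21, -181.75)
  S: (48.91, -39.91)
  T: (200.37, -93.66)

P at (-173.03, -199.63):
  A: √((259.79)² + (121.79)²) = √(67490.8441 + 14832.8041) = 286.92 nmi
  B: √((525.36)² + (186.02)²) = √(276003.1296 + 34603.4404) = 557.32 nmi
  C: √((106.31)² + (193.27)²) = √(11301.8161 + 37353.2929) = 220.58 nmi
  → nearest: C (220.58 nmi)
Q at (-28.74, -184.73):
  A: √((115.50)² + (106.89)²) = √(13340.2500 + 11425.4721) = 157.37 nmi
  B: √((381.07)² + (171.12)²) = √(145214.3449 + 29282.0544) = 417.73 nmi
  C: √((-37.98)² + (178.37)²) = √(1442.4804 + 31815.8569) = 182.37 nmi
  → nearest: A (157.37 nmi)
R at (139.21, -181.75):
  A: √((-52.45)² + (103.91)²) = √(2751.0025 + 10797.2881) = 116.40 nmi
  B: √((213.12)² + (168.14)²) = √(45420.1344 + 28271.0596) = 271.46 nmi
  C: √((-205.93)² + (175.39)²) = √(42407.1649 + 30761.6521) = 270.50 nmi
  → nearest: A (116.40 nmi)
S at (48.91, -39.91):
  A: √((37.85)² + (-37.93)²) = √(1432.6225 + 1438.6849) = 53.58 nmi
  B: √((303.42)² + (26.30)²) = √(92063.6964 + 691.6900) = 304.56 nmi
  C: √((-115.63)² + (33.55)²) = √(13370.2969 + 1125.6025) = 120.40 nmi
  → nearest: A (53.58 nmi)
T at (200.37, -93.66):
  A: √((-113.61)² + (15.82)²) = √(12907.2321 + 250.2724) = 114.71 nmi
  B: √((151.96)² + (80.05)²) = √(23091.8416 + 6408.0025) = 171.76 nmi
  C: √((-267.09)² + (87.30)²) = √(71337.0681 + 7621.2900) = 281.00 nmi
  → nearest: A (114.71 nmi)

P→C; Q→A; R→A; S→A; T→A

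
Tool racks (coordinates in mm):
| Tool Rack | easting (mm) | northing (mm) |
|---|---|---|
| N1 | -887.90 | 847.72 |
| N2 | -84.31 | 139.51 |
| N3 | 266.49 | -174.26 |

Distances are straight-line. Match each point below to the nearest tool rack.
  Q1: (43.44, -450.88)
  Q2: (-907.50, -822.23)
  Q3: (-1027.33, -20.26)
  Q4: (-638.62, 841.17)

Q1 at (43.44, -450.88):
  N1: √((-931.34)² + (1298.60)²) = √(867394.1956 + 1686361.9600) = 1598.05 mm
  N2: √((-127.75)² + (590.39)²) = √(16320.0625 + 348560.3521) = 604.05 mm
  N3: √((223.05)² + (276.62)²) = √(49751.3025 + 76518.6244) = 355.34 mm
  → nearest: N3 (355.34 mm)
Q2 at (-907.50, -822.23):
  N1: √((19.60)² + (1669.95)²) = √(384.1600 + 2788733.0025) = 1670.07 mm
  N2: √((823.19)² + (961.74)²) = √(677641.7761 + 924943.8276) = 1265.93 mm
  N3: √((1173.99)² + (647.97)²) = √(1378252.5201 + 419865.1209) = 1340.94 mm
  → nearest: N2 (1265.93 mm)
Q3 at (-1027.33, -20.26):
  N1: √((139.43)² + (867.98)²) = √(19440.7249 + 753389.2804) = 879.11 mm
  N2: √((943.02)² + (159.77)²) = √(889286.7204 + 25526.4529) = 956.46 mm
  N3: √((1293.82)² + (-154.00)²) = √(1673970.1924 + 23716.0000) = 1302.95 mm
  → nearest: N1 (879.11 mm)
Q4 at (-638.62, 841.17):
  N1: √((-249.28)² + (6.55)²) = √(62140.5184 + 42.9025) = 249.37 mm
  N2: √((554.31)² + (-701.66)²) = √(307259.5761 + 492326.7556) = 894.20 mm
  N3: √((905.11)² + (-1015.43)²) = √(819224.1121 + 1031098.0849) = 1360.27 mm
  → nearest: N1 (249.37 mm)

Q1→N3; Q2→N2; Q3→N1; Q4→N1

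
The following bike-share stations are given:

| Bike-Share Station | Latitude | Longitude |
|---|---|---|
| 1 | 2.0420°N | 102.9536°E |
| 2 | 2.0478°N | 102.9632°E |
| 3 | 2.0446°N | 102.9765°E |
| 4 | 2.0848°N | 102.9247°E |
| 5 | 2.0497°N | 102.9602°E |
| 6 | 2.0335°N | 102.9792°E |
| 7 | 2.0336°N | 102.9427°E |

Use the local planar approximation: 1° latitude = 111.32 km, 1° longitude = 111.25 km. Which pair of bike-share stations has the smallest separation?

Pairwise distances:
1–2: √((0.0058·111.32)² + (0.0096·111.25)²) = √(0.416872 + 1.140624) = 1.2480 km
1–3: √((0.0026·111.32)² + (0.0229·111.25)²) = √(0.083771 + 6.490393) = 2.5640 km
1–4: √((0.0428·111.32)² + (-0.0289·111.25)²) = √(22.700422 + 10.337029) = 5.7478 km
1–5: √((0.0077·111.32)² + (0.0066·111.25)²) = √(0.734730 + 0.539123) = 1.1287 km
1–6: √((-0.0085·111.32)² + (0.0256·111.25)²) = √(0.895332 + 8.111104) = 3.0011 km
1–7: √((-0.0084·111.32)² + (-0.0109·111.25)²) = √(0.874390 + 1.470459) = 1.5313 km
2–3: √((-0.0032·111.32)² + (0.0133·111.25)²) = √(0.126896 + 2.189290) = 1.5219 km
2–4: √((0.0370·111.32)² + (-0.0385·111.25)²) = √(16.964843 + 18.345160) = 5.9422 km
2–5: √((0.0019·111.32)² + (-0.0030·111.25)²) = √(0.044736 + 0.111389) = 0.3951 km
2–6: √((-0.0143·111.32)² + (0.0160·111.25)²) = √(2.534069 + 3.168400) = 2.3880 km
2–7: √((-0.0142·111.32)² + (-0.0205·111.25)²) = √(2.498752 + 5.201250) = 2.7749 km
3–4: √((0.0402·111.32)² + (-0.0518·111.25)²) = √(20.026198 + 33.209288) = 7.2963 km
3–5: √((0.0051·111.32)² + (-0.0163·111.25)²) = √(0.322320 + 3.288329) = 1.9002 km
3–6: √((-0.0111·111.32)² + (0.0027·111.25)²) = √(1.526836 + 0.090225) = 1.2716 km
3–7: √((-0.0110·111.32)² + (-0.0338·111.25)²) = √(1.499449 + 14.139480) = 3.9546 km
4–5: √((-0.0351·111.32)² + (0.0355·111.25)²) = √(15.267243 + 15.597563) = 5.5556 km
4–6: √((-0.0513·111.32)² + (0.0545·111.25)²) = √(32.612277 + 36.761485) = 8.3291 km
4–7: √((-0.0512·111.32)² + (0.0180·111.25)²) = √(32.485258 + 4.010006) = 6.0411 km
5–6: √((-0.0162·111.32)² + (0.0190·111.25)²) = √(3.252194 + 4.467939) = 2.7785 km
5–7: √((-0.0161·111.32)² + (-0.0175·111.25)²) = √(3.212167 + 3.790322) = 2.6462 km
6–7: √((0.0001·111.32)² + (-0.0365·111.25)²) = √(0.000124 + 16.488675) = 4.0606 km
Closest pair: 2–5 at 0.3951 km.

2 and 5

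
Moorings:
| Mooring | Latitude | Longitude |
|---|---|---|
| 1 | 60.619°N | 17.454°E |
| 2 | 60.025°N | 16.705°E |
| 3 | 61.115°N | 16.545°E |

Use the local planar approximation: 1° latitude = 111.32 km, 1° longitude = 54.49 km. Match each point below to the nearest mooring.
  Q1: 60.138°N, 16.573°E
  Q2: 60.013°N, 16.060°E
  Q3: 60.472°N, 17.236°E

Q1 at 60.138°N, 16.573°E:
  1: 71.914 km
  2: 14.490 km
  3: 108.770 km
  → nearest: 2 (14.490 km)
Q2 at 60.013°N, 16.060°E:
  1: 101.590 km
  2: 35.171 km
  3: 125.489 km
  → nearest: 2 (35.171 km)
Q3 at 60.472°N, 17.236°E:
  1: 20.221 km
  2: 57.561 km
  3: 80.878 km
  → nearest: 1 (20.221 km)

Q1→2; Q2→2; Q3→1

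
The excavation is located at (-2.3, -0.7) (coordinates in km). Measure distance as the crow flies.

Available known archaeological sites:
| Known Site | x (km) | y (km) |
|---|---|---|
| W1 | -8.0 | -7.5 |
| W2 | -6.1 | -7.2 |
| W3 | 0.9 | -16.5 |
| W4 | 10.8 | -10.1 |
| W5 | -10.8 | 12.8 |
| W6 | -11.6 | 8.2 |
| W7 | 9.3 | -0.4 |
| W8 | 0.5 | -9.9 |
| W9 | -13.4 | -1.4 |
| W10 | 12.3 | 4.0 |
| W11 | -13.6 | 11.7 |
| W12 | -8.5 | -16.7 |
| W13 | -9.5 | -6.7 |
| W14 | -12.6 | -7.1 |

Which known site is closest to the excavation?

Distances from (-2.3, -0.7):
W1: √((-5.7)² + (-6.8)²) = √(32.49000 + 46.24000) = 8.873 km
W2: √((-3.8)² + (-6.5)²) = √(14.44000 + 42.25000) = 7.529 km
W3: √((3.2)² + (-15.8)²) = √(10.24000 + 249.64000) = 16.121 km
W4: √((13.1)² + (-9.4)²) = √(171.61000 + 88.36000) = 16.124 km
W5: √((-8.5)² + (13.5)²) = √(72.25000 + 182.25000) = 15.953 km
W6: √((-9.3)² + (8.9)²) = √(86.49000 + 79.21000) = 12.872 km
W7: √((11.6)² + (0.3)²) = √(134.56000 + 0.09000) = 11.604 km
W8: √((2.8)² + (-9.2)²) = √(7.84000 + 84.64000) = 9.617 km
W9: √((-11.1)² + (-0.7)²) = √(123.21000 + 0.49000) = 11.122 km
W10: √((14.6)² + (4.7)²) = √(213.16000 + 22.09000) = 15.338 km
W11: √((-11.3)² + (12.4)²) = √(127.69000 + 153.76000) = 16.776 km
W12: √((-6.2)² + (-16.0)²) = √(38.44000 + 256.00000) = 17.159 km
W13: √((-7.2)² + (-6.0)²) = √(51.84000 + 36.00000) = 9.372 km
W14: √((-10.3)² + (-6.4)²) = √(106.09000 + 40.96000) = 12.126 km
Minimum: W2 at 7.529 km.

W2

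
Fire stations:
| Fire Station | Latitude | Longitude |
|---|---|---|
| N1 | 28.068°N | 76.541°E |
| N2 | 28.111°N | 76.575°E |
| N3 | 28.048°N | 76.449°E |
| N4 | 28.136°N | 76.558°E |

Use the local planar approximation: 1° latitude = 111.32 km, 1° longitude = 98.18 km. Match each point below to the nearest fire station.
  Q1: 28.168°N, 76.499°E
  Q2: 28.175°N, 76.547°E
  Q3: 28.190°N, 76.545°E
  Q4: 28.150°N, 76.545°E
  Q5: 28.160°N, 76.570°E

Q1→N4; Q2→N4; Q3→N4; Q4→N4; Q5→N4

Q1 at 28.168°N, 76.499°E:
  N1: √((-0.100·111.32)² + (0.042·98.18)²) = √(123.92142 + 17.00375) = 11.871 km
  N2: √((-0.057·111.32)² + (0.076·98.18)²) = √(40.26207 + 55.67667) = 9.795 km
  N3: √((-0.120·111.32)² + (-0.050·98.18)²) = √(178.44685 + 24.09828) = 14.232 km
  N4: √((-0.032·111.32)² + (0.059·98.18)²) = √(12.68955 + 33.55445) = 6.800 km
  → nearest: N4 (6.800 km)
Q2 at 28.175°N, 76.547°E:
  N1: √((-0.107·111.32)² + (-0.006·98.18)²) = √(141.87764 + 0.34702) = 11.926 km
  N2: √((-0.064·111.32)² + (0.028·98.18)²) = √(50.75822 + 7.55722) = 7.636 km
  N3: √((-0.127·111.32)² + (-0.098·98.18)²) = √(199.87286 + 92.57596) = 17.101 km
  N4: √((-0.039·111.32)² + (0.011·98.18)²) = √(18.84845 + 1.16636) = 4.474 km
  → nearest: N4 (4.474 km)
Q3 at 28.190°N, 76.545°E:
  N1: √((-0.122·111.32)² + (-0.004·98.18)²) = √(184.44465 + 0.15423) = 13.587 km
  N2: √((-0.079·111.32)² + (0.030·98.18)²) = √(77.33936 + 8.67538) = 9.274 km
  N3: √((-0.142·111.32)² + (-0.096·98.18)²) = √(249.87516 + 88.83590) = 18.404 km
  N4: √((-0.054·111.32)² + (0.013·98.18)²) = √(36.13549 + 1.62904) = 6.145 km
  → nearest: N4 (6.145 km)
Q4 at 28.150°N, 76.545°E:
  N1: √((-0.082·111.32)² + (-0.004·98.18)²) = √(83.32477 + 0.15423) = 9.137 km
  N2: √((-0.039·111.32)² + (0.030·98.18)²) = √(18.84845 + 8.67538) = 5.246 km
  N3: √((-0.102·111.32)² + (-0.096·98.18)²) = √(128.92785 + 88.83590) = 14.757 km
  N4: √((-0.014·111.32)² + (0.013·98.18)²) = √(2.42886 + 1.62904) = 2.014 km
  → nearest: N4 (2.014 km)
Q5 at 28.160°N, 76.570°E:
  N1: √((-0.092·111.32)² + (-0.029·98.18)²) = √(104.88709 + 8.10666) = 10.630 km
  N2: √((-0.049·111.32)² + (0.005·98.18)²) = √(29.75353 + 0.24098) = 5.477 km
  N3: √((-0.112·111.32)² + (-0.121·98.18)²) = √(155.44703 + 141.12917) = 17.221 km
  N4: √((-0.024·111.32)² + (-0.012·98.18)²) = √(7.13787 + 1.38806) = 2.920 km
  → nearest: N4 (2.920 km)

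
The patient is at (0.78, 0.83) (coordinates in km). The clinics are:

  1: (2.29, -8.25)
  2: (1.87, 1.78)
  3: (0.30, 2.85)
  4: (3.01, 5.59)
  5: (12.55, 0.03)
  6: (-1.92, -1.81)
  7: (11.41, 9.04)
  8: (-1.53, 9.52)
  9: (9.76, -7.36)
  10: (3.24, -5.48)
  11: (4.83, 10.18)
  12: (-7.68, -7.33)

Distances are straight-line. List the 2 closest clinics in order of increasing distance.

2, 3

Distances from (0.78, 0.83):
1: √((1.51)² + (-9.08)²) = √(2.2801 + 82.4464) = 9.20 km
2: √((1.09)² + (0.95)²) = √(1.1881 + 0.9025) = 1.45 km
3: √((-0.48)² + (2.02)²) = √(0.2304 + 4.0804) = 2.08 km
4: √((2.23)² + (4.76)²) = √(4.9729 + 22.6576) = 5.26 km
5: √((11.77)² + (-0.80)²) = √(138.5329 + 0.6400) = 11.80 km
6: √((-2.70)² + (-2.64)²) = √(7.2900 + 6.9696) = 3.78 km
7: √((10.63)² + (8.21)²) = √(112.9969 + 67.4041) = 13.43 km
8: √((-2.31)² + (8.69)²) = √(5.3361 + 75.5161) = 8.99 km
9: √((8.98)² + (-8.19)²) = √(80.6404 + 67.0761) = 12.15 km
10: √((2.46)² + (-6.31)²) = √(6.0516 + 39.8161) = 6.77 km
11: √((4.05)² + (9.35)²) = √(16.4025 + 87.4225) = 10.19 km
12: √((-8.46)² + (-8.16)²) = √(71.5716 + 66.5856) = 11.75 km
Sorted: 2 (1.45 km) < 3 (2.08 km) < 6 (3.78 km) < 4 (5.26 km) < …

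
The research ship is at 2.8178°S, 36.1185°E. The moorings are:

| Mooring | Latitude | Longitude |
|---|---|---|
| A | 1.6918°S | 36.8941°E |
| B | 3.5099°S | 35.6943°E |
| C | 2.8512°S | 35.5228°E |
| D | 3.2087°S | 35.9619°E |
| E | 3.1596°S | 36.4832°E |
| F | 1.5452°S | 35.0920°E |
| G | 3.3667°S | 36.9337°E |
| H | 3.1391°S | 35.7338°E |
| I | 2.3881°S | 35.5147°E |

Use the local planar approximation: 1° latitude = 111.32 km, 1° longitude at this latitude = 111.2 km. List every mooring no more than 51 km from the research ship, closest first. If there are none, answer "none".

D

Distances from 2.8178°S, 36.1185°E:
A: √((1.1260·111.32)² + (0.7756·111.2)²) = √(15711.699938 + 7438.496711) = 152.1519 km
B: √((-0.6921·111.32)² + (-0.4242·111.2)²) = √(5935.866075 + 2225.107015) = 90.3381 km
C: √((-0.0334·111.32)² + (-0.5957·111.2)²) = √(13.824178 + 4387.981367) = 66.3461 km
D: √((-0.3909·111.32)² + (-0.1566·111.2)²) = √(1893.554181 + 303.244610) = 46.8700 km
E: √((-0.3418·111.32)² + (0.3647·111.2)²) = √(1447.739794 + 1644.678826) = 55.6095 km
F: √((1.2726·111.32)² + (-1.0265·111.2)²) = √(20069.207956 + 13029.491950) = 181.9305 km
G: √((-0.5489·111.32)² + (0.8152·111.2)²) = √(3733.643578 + 8217.466012) = 109.3211 km
H: √((-0.3213·111.32)² + (-0.3847·111.2)²) = √(1279.286587 + 1830.012040) = 55.7611 km
I: √((0.4297·111.32)² + (-0.6038·111.2)²) = √(2288.111072 + 4508.123363) = 82.4393 km
Threshold 51 km: D (46.8700 km) is within range.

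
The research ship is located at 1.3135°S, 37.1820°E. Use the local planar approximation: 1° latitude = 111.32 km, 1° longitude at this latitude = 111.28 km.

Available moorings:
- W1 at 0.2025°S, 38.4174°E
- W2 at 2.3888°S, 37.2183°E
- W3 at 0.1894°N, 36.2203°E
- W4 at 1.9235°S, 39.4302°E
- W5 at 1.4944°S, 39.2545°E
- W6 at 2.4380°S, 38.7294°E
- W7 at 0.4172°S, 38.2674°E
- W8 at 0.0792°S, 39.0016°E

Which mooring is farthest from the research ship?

W4

Distances from 1.3135°S, 37.1820°E:
W1: 184.9198 km
W2: 119.7705 km
W3: 198.6028 km
W4: 259.2315 km
W5: 231.5053 km
W6: 212.8870 km
W7: 156.6649 km
W8: 244.7031 km
Maximum: W4 at 259.2315 km.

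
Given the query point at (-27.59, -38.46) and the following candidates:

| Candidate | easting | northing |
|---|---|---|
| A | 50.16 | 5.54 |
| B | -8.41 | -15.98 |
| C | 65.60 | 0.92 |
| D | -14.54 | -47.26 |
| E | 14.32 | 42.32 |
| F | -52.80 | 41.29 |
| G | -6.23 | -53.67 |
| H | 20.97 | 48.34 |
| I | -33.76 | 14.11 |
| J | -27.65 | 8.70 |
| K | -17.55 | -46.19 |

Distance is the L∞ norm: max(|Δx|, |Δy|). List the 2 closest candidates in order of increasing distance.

K, D

Distances from (-27.59, -38.46):
A: max(|77.75|, |44.00|) = 77.75
B: max(|19.18|, |22.48|) = 22.48
C: max(|93.19|, |39.38|) = 93.19
D: max(|13.05|, |-8.80|) = 13.05
E: max(|41.91|, |80.78|) = 80.78
F: max(|-25.21|, |79.75|) = 79.75
G: max(|21.36|, |-15.21|) = 21.36
H: max(|48.56|, |86.80|) = 86.80
I: max(|-6.17|, |52.57|) = 52.57
J: max(|-0.06|, |47.16|) = 47.16
K: max(|10.04|, |-7.73|) = 10.04
Sorted: K (10.04) < D (13.05) < G (21.36) < B (22.48) < …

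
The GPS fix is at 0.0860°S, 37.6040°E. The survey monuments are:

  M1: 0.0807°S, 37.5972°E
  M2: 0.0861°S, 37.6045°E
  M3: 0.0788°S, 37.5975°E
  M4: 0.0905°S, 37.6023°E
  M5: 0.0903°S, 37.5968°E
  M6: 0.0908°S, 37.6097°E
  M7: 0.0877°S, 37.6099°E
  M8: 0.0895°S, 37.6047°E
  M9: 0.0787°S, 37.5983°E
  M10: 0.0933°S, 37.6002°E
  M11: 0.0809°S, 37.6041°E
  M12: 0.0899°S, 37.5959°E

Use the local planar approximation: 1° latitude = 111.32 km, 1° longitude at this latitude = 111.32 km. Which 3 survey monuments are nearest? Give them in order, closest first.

M2, M8, M4

Distances from 0.0860°S, 37.6040°E:
M1: √((0.0053·111.32)² + (-0.0068·111.32)²) = √(0.348095 + 0.573013) = 0.9597 km
M2: √((-0.0001·111.32)² + (0.0005·111.32)²) = √(0.000124 + 0.003098) = 0.0568 km
M3: √((0.0072·111.32)² + (-0.0065·111.32)²) = √(0.642409 + 0.523568) = 1.0798 km
M4: √((-0.0045·111.32)² + (-0.0017·111.32)²) = √(0.250941 + 0.035813) = 0.5355 km
M5: √((-0.0043·111.32)² + (-0.0072·111.32)²) = √(0.229131 + 0.642409) = 0.9336 km
M6: √((-0.0048·111.32)² + (0.0057·111.32)²) = √(0.285515 + 0.402621) = 0.8295 km
M7: √((-0.0017·111.32)² + (0.0059·111.32)²) = √(0.035813 + 0.431370) = 0.6835 km
M8: √((-0.0035·111.32)² + (0.0007·111.32)²) = √(0.151804 + 0.006072) = 0.3973 km
M9: √((0.0073·111.32)² + (-0.0057·111.32)²) = √(0.660377 + 0.402621) = 1.0310 km
M10: √((-0.0073·111.32)² + (-0.0038·111.32)²) = √(0.660377 + 0.178943) = 0.9161 km
M11: √((0.0051·111.32)² + (0.0001·111.32)²) = √(0.322320 + 0.000124) = 0.5678 km
M12: √((-0.0039·111.32)² + (-0.0081·111.32)²) = √(0.188484 + 0.813048) = 1.0008 km
Sorted: M2 (0.0568 km) < M8 (0.3973 km) < M4 (0.5355 km) < M11 (0.5678 km) < M7 (0.6835 km) < …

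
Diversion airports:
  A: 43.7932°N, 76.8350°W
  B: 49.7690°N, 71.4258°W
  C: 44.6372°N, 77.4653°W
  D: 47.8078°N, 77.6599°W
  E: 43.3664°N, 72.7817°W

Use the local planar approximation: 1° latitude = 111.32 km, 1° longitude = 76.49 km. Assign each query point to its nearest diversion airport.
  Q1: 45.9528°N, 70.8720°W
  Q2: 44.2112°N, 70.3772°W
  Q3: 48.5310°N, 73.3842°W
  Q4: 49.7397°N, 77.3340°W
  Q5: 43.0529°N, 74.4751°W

Q1 at 45.9528°N, 70.8720°W:
  A: √((-2.1596·111.32)² + (-5.9630·76.49)²) = √(57795.367942 + 208036.213511) = 515.5886 km
  B: √((3.8162·111.32)² + (-0.5538·76.49)²) = √(180471.509022 + 1794.383325) = 426.9261 km
  C: √((-1.3156·111.32)² + (-6.5933·76.49)²) = √(21448.361704 + 254340.192509) = 525.1557 km
  D: √((1.8550·111.32)² + (-6.7879·76.49)²) = √(42641.671802 + 269575.359528) = 558.7638 km
  E: √((-2.5864·111.32)² + (-1.9097·76.49)²) = √(82896.802364 + 21337.307598) = 322.8531 km
  → nearest: E (322.8531 km)
Q2 at 44.2112°N, 70.3772°W:
  A: √((-0.4180·111.32)² + (-6.4578·76.49)²) = √(2165.204689 + 243993.638375) = 496.1440 km
  B: √((5.5578·111.32)² + (-1.0486·76.49)²) = √(382782.631903 + 6433.229261) = 623.8717 km
  C: √((0.4260·111.32)² + (-7.0881·76.49)²) = √(2248.876434 + 293946.974079) = 544.2388 km
  D: √((3.5966·111.32)² + (-7.2827·76.49)²) = √(160298.949111 + 310308.850308) = 686.0086 km
  E: √((-0.8448·111.32)² + (-2.4045·76.49)²) = √(8844.111429 + 33826.641807) = 206.5690 km
  → nearest: E (206.5690 km)
Q3 at 48.5310°N, 73.3842°W:
  A: √((-4.7378·111.32)² + (-3.4508·76.49)²) = √(278163.308042 + 69670.495710) = 589.7744 km
  B: √((1.2380·111.32)² + (1.9584·76.49)²) = √(18992.742697 + 22439.445598) = 203.5490 km
  C: √((-3.8938·111.32)² + (-4.0811·76.49)²) = √(187885.678251 + 97445.950216) = 534.1644 km
  D: √((-0.7232·111.32)² + (-4.2757·76.49)²) = √(6481.316508 + 106960.585954) = 336.8114 km
  E: √((-5.1646·111.32)² + (0.6025·76.49)²) = √(330536.768687 + 2123.847963) = 576.7674 km
  → nearest: B (203.5490 km)
Q4 at 49.7397°N, 77.3340°W:
  A: √((-5.9465·111.32)² + (0.4990·76.49)²) = √(438196.840389 + 1456.835156) = 663.0639 km
  B: √((0.0293·111.32)² + (5.9082·76.49)²) = √(10.638530 + 204230.075760) = 451.9300 km
  C: √((-5.1025·111.32)² + (-0.1313·76.49)²) = √(322635.700906 + 100.864601) = 568.0991 km
  D: √((-1.9319·111.32)² + (-0.3259·76.49)²) = √(46250.419934 + 621.409721) = 216.4990 km
  E: √((-6.3733·111.32)² + (4.5523·76.49)²) = √(503355.848352 + 121247.019392) = 790.3182 km
  → nearest: D (216.4990 km)
Q5 at 43.0529°N, 74.4751°W:
  A: √((0.7403·111.32)² + (-2.3599·76.49)²) = √(6791.440405 + 32583.409188) = 198.4310 km
  B: √((6.7161·111.32)² + (3.0493·76.49)²) = √(558959.965305 + 54401.344022) = 783.1739 km
  C: √((1.5843·111.32)² + (-2.9902·76.49)²) = √(31104.357849 + 52313.020461) = 288.8207 km
  D: √((4.7549·111.32)² + (-3.1848·76.49)²) = √(280174.864664 + 59343.567523) = 582.6821 km
  E: √((0.3135·111.32)² + (1.6934·76.49)²) = √(1217.927637 + 16777.545787) = 134.1472 km
  → nearest: E (134.1472 km)

Q1→E; Q2→E; Q3→B; Q4→D; Q5→E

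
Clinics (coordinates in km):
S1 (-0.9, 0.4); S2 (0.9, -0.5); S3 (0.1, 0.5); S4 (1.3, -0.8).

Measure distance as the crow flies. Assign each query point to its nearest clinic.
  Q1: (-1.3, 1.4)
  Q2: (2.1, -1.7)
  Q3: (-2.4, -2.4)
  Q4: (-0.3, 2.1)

Q1→S1; Q2→S4; Q3→S1; Q4→S3

Q1 at (-1.3, 1.4):
  S1: √((0.4)² + (-1.0)²) = √(0.1600 + 1.0000) = 1.08 km
  S2: √((2.2)² + (-1.9)²) = √(4.8400 + 3.6100) = 2.91 km
  S3: √((1.4)² + (-0.9)²) = √(1.9600 + 0.8100) = 1.66 km
  S4: √((2.6)² + (-2.2)²) = √(6.7600 + 4.8400) = 3.41 km
  → nearest: S1 (1.08 km)
Q2 at (2.1, -1.7):
  S1: √((-3.0)² + (2.1)²) = √(9.0000 + 4.4100) = 3.66 km
  S2: √((-1.2)² + (1.2)²) = √(1.4400 + 1.4400) = 1.70 km
  S3: √((-2.0)² + (2.2)²) = √(4.0000 + 4.8400) = 2.97 km
  S4: √((-0.8)² + (0.9)²) = √(0.6400 + 0.8100) = 1.20 km
  → nearest: S4 (1.20 km)
Q3 at (-2.4, -2.4):
  S1: √((1.5)² + (2.8)²) = √(2.2500 + 7.8400) = 3.18 km
  S2: √((3.3)² + (1.9)²) = √(10.8900 + 3.6100) = 3.81 km
  S3: √((2.5)² + (2.9)²) = √(6.2500 + 8.4100) = 3.83 km
  S4: √((3.7)² + (1.6)²) = √(13.6900 + 2.5600) = 4.03 km
  → nearest: S1 (3.18 km)
Q4 at (-0.3, 2.1):
  S1: √((-0.6)² + (-1.7)²) = √(0.3600 + 2.8900) = 1.80 km
  S2: √((1.2)² + (-2.6)²) = √(1.4400 + 6.7600) = 2.86 km
  S3: √((0.4)² + (-1.6)²) = √(0.1600 + 2.5600) = 1.65 km
  S4: √((1.6)² + (-2.9)²) = √(2.5600 + 8.4100) = 3.31 km
  → nearest: S3 (1.65 km)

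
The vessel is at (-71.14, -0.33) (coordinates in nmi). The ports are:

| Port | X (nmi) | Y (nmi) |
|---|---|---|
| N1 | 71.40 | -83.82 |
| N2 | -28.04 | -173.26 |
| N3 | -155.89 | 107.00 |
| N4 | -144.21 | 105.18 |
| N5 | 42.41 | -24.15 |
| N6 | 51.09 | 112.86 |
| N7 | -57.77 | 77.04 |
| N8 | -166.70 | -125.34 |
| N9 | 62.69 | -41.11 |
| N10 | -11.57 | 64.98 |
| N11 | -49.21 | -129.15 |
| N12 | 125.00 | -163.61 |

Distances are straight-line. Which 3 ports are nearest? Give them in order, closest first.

N7, N10, N5

Distances from (-71.14, -0.33):
N1: √((142.54)² + (-83.49)²) = √(20317.6516 + 6970.5801) = 165.19 nmi
N2: √((43.10)² + (-172.93)²) = √(1857.6100 + 29904.7849) = 178.22 nmi
N3: √((-84.75)² + (107.33)²) = √(7182.5625 + 11519.7289) = 136.76 nmi
N4: √((-73.07)² + (105.51)²) = √(5339.2249 + 11132.3601) = 128.34 nmi
N5: √((113.55)² + (-23.82)²) = √(12893.6025 + 567.3924) = 116.02 nmi
N6: √((122.23)² + (113.19)²) = √(14940.1729 + 12811.9761) = 166.59 nmi
N7: √((13.37)² + (77.37)²) = √(178.7569 + 5986.1169) = 78.52 nmi
N8: √((-95.56)² + (-125.01)²) = √(9131.7136 + 15627.5001) = 157.35 nmi
N9: √((133.83)² + (-40.78)²) = √(17910.4689 + 1663.0084) = 139.91 nmi
N10: √((59.57)² + (65.31)²) = √(3548.5849 + 4265.3961) = 88.40 nmi
N11: √((21.93)² + (-128.82)²) = √(480.9249 + 16594.5924) = 130.67 nmi
N12: √((196.14)² + (-163.28)²) = √(38470.8996 + 26660.3584) = 255.21 nmi
Sorted: N7 (78.52 nmi) < N10 (88.40 nmi) < N5 (116.02 nmi) < N4 (128.34 nmi) < N11 (130.67 nmi) < …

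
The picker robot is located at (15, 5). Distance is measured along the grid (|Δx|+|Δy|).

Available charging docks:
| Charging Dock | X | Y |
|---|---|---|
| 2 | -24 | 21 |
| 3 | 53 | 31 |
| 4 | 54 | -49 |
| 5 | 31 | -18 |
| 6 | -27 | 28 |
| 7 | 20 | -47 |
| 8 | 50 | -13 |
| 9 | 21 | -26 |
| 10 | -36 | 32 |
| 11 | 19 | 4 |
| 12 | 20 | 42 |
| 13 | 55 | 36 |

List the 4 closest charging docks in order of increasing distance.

11, 9, 5, 12

Distances from (15, 5):
2: |-39| + |16| = 39 + 16 = 55
3: |38| + |26| = 38 + 26 = 64
4: |39| + |-54| = 39 + 54 = 93
5: |16| + |-23| = 16 + 23 = 39
6: |-42| + |23| = 42 + 23 = 65
7: |5| + |-52| = 5 + 52 = 57
8: |35| + |-18| = 35 + 18 = 53
9: |6| + |-31| = 6 + 31 = 37
10: |-51| + |27| = 51 + 27 = 78
11: |4| + |-1| = 4 + 1 = 5
12: |5| + |37| = 5 + 37 = 42
13: |40| + |31| = 40 + 31 = 71
Sorted: 11 (5) < 9 (37) < 5 (39) < 12 (42) < 8 (53) < 2 (55) < …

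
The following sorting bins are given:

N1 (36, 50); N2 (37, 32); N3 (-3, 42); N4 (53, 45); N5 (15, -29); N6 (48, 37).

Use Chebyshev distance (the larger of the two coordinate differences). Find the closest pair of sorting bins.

Pairwise distances:
N1–N2: 18
N1–N3: 39
N1–N4: 17
N1–N5: 79
N1–N6: 13
N2–N3: 40
N2–N4: 16
N2–N5: 61
N2–N6: 11
N3–N4: 56
N3–N5: 71
N3–N6: 51
N4–N5: 74
N4–N6: 8
N5–N6: 66
Closest pair: N4–N6 at 8.

N4 and N6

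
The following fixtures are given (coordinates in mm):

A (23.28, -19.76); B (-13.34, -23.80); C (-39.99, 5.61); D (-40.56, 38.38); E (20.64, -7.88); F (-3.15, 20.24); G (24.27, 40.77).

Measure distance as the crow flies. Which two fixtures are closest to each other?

Pairwise distances:
A–B: √((-36.62)² + (-4.04)²) = √(1341.0244 + 16.3216) = 36.84 mm
A–C: √((-63.27)² + (25.37)²) = √(4003.0929 + 643.6369) = 68.17 mm
A–D: √((-63.84)² + (58.14)²) = √(4075.5456 + 3380.2596) = 86.35 mm
A–E: √((-2.64)² + (11.88)²) = √(6.9696 + 141.1344) = 12.17 mm
A–F: √((-26.43)² + (40.00)²) = √(698.5449 + 1600.0000) = 47.94 mm
A–G: √((0.99)² + (60.53)²) = √(0.9801 + 3663.8809) = 60.54 mm
B–C: √((-26.65)² + (29.41)²) = √(710.2225 + 864.9481) = 39.69 mm
B–D: √((-27.22)² + (62.18)²) = √(740.9284 + 3866.3524) = 67.88 mm
B–E: √((33.98)² + (15.92)²) = √(1154.6404 + 253.4464) = 37.52 mm
B–F: √((10.19)² + (44.04)²) = √(103.8361 + 1939.5216) = 45.20 mm
B–G: √((37.61)² + (64.57)²) = √(1414.5121 + 4169.2849) = 74.72 mm
C–D: √((-0.57)² + (32.77)²) = √(0.3249 + 1073.8729) = 32.77 mm
C–E: √((60.63)² + (-13.49)²) = √(3675.9969 + 181.9801) = 62.11 mm
C–F: √((36.84)² + (14.63)²) = √(1357.1856 + 214.0369) = 39.64 mm
C–G: √((64.26)² + (35.16)²) = √(4129.3476 + 1236.2256) = 73.25 mm
D–E: √((61.20)² + (-46.26)²) = √(3745.4400 + 2139.9876) = 76.72 mm
D–F: √((37.41)² + (-18.14)²) = √(1399.5081 + 329.0596) = 41.58 mm
D–G: √((64.83)² + (2.39)²) = √(4202.9289 + 5.7121) = 64.87 mm
E–F: √((-23.79)² + (28.12)²) = √(565.9641 + 790.7344) = 36.83 mm
E–G: √((3.63)² + (48.65)²) = √(13.1769 + 2366.8225) = 48.79 mm
F–G: √((27.42)² + (20.53)²) = √(751.8564 + 421.4809) = 34.25 mm
Closest pair: A–E at 12.17 mm.

A and E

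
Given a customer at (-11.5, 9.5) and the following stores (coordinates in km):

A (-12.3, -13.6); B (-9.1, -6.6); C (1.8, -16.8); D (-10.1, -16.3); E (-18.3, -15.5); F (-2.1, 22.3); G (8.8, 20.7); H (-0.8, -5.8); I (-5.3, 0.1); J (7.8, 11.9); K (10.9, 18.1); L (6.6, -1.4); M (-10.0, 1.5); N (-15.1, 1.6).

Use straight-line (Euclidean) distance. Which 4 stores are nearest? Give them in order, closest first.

M, N, I, F

Distances from (-11.5, 9.5):
A: 23.1 km
B: 16.3 km
C: 29.5 km
D: 25.8 km
E: 25.9 km
F: 15.9 km
G: 23.2 km
H: 18.7 km
I: 11.3 km
J: 19.4 km
K: 24.0 km
L: 21.1 km
M: 8.1 km
N: 8.7 km
Sorted: M (8.1 km) < N (8.7 km) < I (11.3 km) < F (15.9 km) < B (16.3 km) < H (18.7 km) < …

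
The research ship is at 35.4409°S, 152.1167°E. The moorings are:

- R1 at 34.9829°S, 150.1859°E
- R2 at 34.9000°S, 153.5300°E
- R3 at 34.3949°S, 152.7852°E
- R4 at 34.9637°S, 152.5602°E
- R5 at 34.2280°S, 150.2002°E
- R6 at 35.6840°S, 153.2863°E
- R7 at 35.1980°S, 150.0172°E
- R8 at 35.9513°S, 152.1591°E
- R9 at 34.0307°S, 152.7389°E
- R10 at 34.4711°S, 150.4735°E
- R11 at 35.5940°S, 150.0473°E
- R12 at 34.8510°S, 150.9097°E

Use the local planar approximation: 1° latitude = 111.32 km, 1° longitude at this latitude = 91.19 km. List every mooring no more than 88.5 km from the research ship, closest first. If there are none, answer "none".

R8, R4

Distances from 35.4409°S, 152.1167°E:
R1: √((0.4580·111.32)² + (-1.9308·91.19)²) = √(2599.425358 + 31000.522355) = 183.3029 km
R2: √((0.5409·111.32)² + (1.4133·91.19)²) = √(3625.603924 + 16609.752049) = 142.2510 km
R3: √((1.0460·111.32)² + (0.6685·91.19)²) = √(13558.441274 + 3716.184389) = 131.4330 km
R4: √((0.4772·111.32)² + (0.4435·91.19)²) = √(2821.936685 + 1635.617241) = 66.7649 km
R5: √((1.2129·111.32)² + (-1.9165·91.19)²) = √(18230.407961 + 30543.027177) = 220.8471 km
R6: √((-0.2431·111.32)² + (1.1696·91.19)²) = √(732.345999 + 11375.464793) = 110.0355 km
R7: √((0.2429·111.32)² + (-2.0995·91.19)²) = √(731.141482 + 36654.406286) = 193.3534 km
R8: √((-0.5104·111.32)² + (0.0424·91.19)²) = √(3228.254215 + 14.949482) = 56.9491 km
R9: √((1.4102·111.32)² + (0.6222·91.19)²) = √(24643.807969 + 3219.248077) = 166.9223 km
R10: √((0.9698·111.32)² + (-1.6432·91.19)²) = √(11654.959129 + 22453.046921) = 184.6835 km
R11: √((-0.1531·111.32)² + (-2.0694·91.19)²) = √(290.466985 + 35610.930430) = 189.4766 km
R12: √((0.5899·111.32)² + (-1.2070·91.19)²) = √(4312.242621 + 12114.597000) = 128.1672 km
Threshold 88.5 km: R8 (56.9491 km), R4 (66.7649 km) are within range.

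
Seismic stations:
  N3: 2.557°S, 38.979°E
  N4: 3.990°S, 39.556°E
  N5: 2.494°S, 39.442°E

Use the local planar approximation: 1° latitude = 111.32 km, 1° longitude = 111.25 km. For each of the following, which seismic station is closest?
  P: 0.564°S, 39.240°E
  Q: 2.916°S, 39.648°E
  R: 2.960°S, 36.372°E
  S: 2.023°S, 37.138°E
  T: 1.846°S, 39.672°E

P→N5; Q→N5; R→N3; S→N3; T→N5

P at 0.564°S, 39.240°E:
  N3: 223.753 km
  N4: 382.999 km
  N5: 216.020 km
  → nearest: N5 (216.020 km)
Q at 2.916°S, 39.648°E:
  N3: 84.477 km
  N4: 119.995 km
  N5: 52.269 km
  → nearest: N5 (52.269 km)
R at 2.960°S, 36.372°E:
  N3: 293.478 km
  N4: 372.315 km
  N5: 345.455 km
  → nearest: N3 (293.478 km)
S at 2.023°S, 37.138°E:
  N3: 213.264 km
  N4: 346.855 km
  N5: 261.628 km
  → nearest: N3 (213.264 km)
T at 1.846°S, 39.672°E:
  N3: 110.491 km
  N4: 239.019 km
  N5: 76.539 km
  → nearest: N5 (76.539 km)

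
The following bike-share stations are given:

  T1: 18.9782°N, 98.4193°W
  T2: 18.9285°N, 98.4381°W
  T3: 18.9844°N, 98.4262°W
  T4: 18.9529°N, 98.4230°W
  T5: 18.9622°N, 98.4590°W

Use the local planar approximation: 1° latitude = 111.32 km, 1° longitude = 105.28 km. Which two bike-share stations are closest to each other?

Pairwise distances:
T1–T3: 1.0020 km
T1–T4: 2.8432 km
T2–T4: 3.1472 km
T3–T4: 3.5227 km
T4–T5: 3.9289 km
T3–T5: 4.2464 km
T2–T5: 4.3492 km
T1–T5: 4.5433 km
T1–T2: 5.8760 km
T2–T3: 6.3477 km
Closest pair: T1–T3 at 1.0020 km.

T1 and T3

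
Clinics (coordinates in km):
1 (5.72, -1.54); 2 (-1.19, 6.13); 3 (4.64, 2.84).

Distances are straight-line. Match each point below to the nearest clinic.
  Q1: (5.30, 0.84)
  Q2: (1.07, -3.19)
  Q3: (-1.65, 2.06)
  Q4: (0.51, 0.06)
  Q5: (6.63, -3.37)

Q1→3; Q2→1; Q3→2; Q4→3; Q5→1

Q1 at (5.30, 0.84):
  1: √((0.42)² + (-2.38)²) = √(0.1764 + 5.6644) = 2.42 km
  2: √((-6.49)² + (5.29)²) = √(42.1201 + 27.9841) = 8.37 km
  3: √((-0.66)² + (2.00)²) = √(0.4356 + 4.0000) = 2.11 km
  → nearest: 3 (2.11 km)
Q2 at (1.07, -3.19):
  1: √((4.65)² + (1.65)²) = √(21.6225 + 2.7225) = 4.93 km
  2: √((-2.26)² + (9.32)²) = √(5.1076 + 86.8624) = 9.59 km
  3: √((3.57)² + (6.03)²) = √(12.7449 + 36.3609) = 7.01 km
  → nearest: 1 (4.93 km)
Q3 at (-1.65, 2.06):
  1: √((7.37)² + (-3.60)²) = √(54.3169 + 12.9600) = 8.20 km
  2: √((0.46)² + (4.07)²) = √(0.2116 + 16.5649) = 4.10 km
  3: √((6.29)² + (0.78)²) = √(39.5641 + 0.6084) = 6.34 km
  → nearest: 2 (4.10 km)
Q4 at (0.51, 0.06):
  1: √((5.21)² + (-1.60)²) = √(27.1441 + 2.5600) = 5.45 km
  2: √((-1.70)² + (6.07)²) = √(2.8900 + 36.8449) = 6.30 km
  3: √((4.13)² + (2.78)²) = √(17.0569 + 7.7284) = 4.98 km
  → nearest: 3 (4.98 km)
Q5 at (6.63, -3.37):
  1: √((-0.91)² + (1.83)²) = √(0.8281 + 3.3489) = 2.04 km
  2: √((-7.82)² + (9.50)²) = √(61.1524 + 90.2500) = 12.30 km
  3: √((-1.99)² + (6.21)²) = √(3.9601 + 38.5641) = 6.52 km
  → nearest: 1 (2.04 km)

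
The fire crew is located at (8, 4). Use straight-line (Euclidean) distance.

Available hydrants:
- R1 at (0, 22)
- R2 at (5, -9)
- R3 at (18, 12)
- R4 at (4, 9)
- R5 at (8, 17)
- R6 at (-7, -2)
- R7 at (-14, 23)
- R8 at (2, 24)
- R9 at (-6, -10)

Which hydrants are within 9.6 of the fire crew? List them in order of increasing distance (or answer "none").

R4

Distances from (8, 4):
R1: 19.7
R2: 13.3
R3: 12.8
R4: 6.4
R5: 13.0
R6: 16.2
R7: 29.1
R8: 20.9
R9: 19.8
Threshold 9.6: R4 (6.4) is within range.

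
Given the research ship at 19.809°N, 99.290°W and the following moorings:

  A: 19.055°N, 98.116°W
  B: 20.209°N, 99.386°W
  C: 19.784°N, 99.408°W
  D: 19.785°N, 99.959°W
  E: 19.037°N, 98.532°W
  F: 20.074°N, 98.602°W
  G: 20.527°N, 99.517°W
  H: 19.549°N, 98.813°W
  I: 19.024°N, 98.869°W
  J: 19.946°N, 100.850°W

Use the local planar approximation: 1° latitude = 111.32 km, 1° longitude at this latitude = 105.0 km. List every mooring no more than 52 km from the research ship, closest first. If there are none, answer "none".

Distances from 19.809°N, 99.290°W:
A: 149.133 km
B: 45.655 km
C: 12.699 km
D: 70.296 km
E: 117.133 km
F: 78.031 km
G: 83.406 km
H: 57.846 km
I: 97.931 km
J: 164.508 km
Threshold 52 km: C (12.699 km), B (45.655 km) are within range.

C, B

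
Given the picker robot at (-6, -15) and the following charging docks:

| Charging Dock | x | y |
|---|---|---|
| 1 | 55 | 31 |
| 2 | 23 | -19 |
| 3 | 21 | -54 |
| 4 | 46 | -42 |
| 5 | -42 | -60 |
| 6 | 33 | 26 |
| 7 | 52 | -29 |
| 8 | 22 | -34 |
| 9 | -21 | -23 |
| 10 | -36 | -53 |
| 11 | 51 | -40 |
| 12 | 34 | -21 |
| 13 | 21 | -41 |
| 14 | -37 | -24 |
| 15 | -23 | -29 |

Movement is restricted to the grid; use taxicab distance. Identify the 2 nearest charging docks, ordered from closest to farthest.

9, 15

Distances from (-6, -15):
1: |61| + |46| = 61 + 46 = 107
2: |29| + |-4| = 29 + 4 = 33
3: |27| + |-39| = 27 + 39 = 66
4: |52| + |-27| = 52 + 27 = 79
5: |-36| + |-45| = 36 + 45 = 81
6: |39| + |41| = 39 + 41 = 80
7: |58| + |-14| = 58 + 14 = 72
8: |28| + |-19| = 28 + 19 = 47
9: |-15| + |-8| = 15 + 8 = 23
10: |-30| + |-38| = 30 + 38 = 68
11: |57| + |-25| = 57 + 25 = 82
12: |40| + |-6| = 40 + 6 = 46
13: |27| + |-26| = 27 + 26 = 53
14: |-31| + |-9| = 31 + 9 = 40
15: |-17| + |-14| = 17 + 14 = 31
Sorted: 9 (23) < 15 (31) < 2 (33) < 14 (40) < …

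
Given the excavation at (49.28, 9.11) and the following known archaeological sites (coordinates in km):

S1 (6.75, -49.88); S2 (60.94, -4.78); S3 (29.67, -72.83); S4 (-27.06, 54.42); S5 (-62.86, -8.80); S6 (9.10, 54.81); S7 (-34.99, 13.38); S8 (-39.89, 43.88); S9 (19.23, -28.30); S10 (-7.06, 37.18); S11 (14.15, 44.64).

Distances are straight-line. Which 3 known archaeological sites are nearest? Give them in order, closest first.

S2, S9, S11

Distances from (49.28, 9.11):
S1: 72.72 km
S2: 18.14 km
S3: 84.25 km
S4: 88.77 km
S5: 113.56 km
S6: 60.85 km
S7: 84.38 km
S8: 95.71 km
S9: 47.98 km
S10: 62.95 km
S11: 49.96 km
Sorted: S2 (18.14 km) < S9 (47.98 km) < S11 (49.96 km) < S6 (60.85 km) < S10 (62.95 km) < …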